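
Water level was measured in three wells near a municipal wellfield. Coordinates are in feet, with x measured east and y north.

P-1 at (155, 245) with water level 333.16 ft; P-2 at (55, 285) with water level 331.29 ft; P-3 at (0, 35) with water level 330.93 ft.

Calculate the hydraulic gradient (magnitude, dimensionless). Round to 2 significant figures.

0.018

Taking P-1 as reference: P-2−P-1 = (-100, 40, -1.87); P-3−P-1 = (-155, -210, -2.23).
Solve a·Δx + b·Δy = Δh: det = (-100)·(-210) − (-155)·40 = 27200.
∂h/∂x = [(-1.87)·(-210) − (-2.23)·40] / 27200 = +0.01772
∂h/∂y = [(-100)·(-2.23) − (-155)·(-1.87)] / 27200 = -0.002458
|∇h| = √(0.01772² + -0.002458²) = 0.01789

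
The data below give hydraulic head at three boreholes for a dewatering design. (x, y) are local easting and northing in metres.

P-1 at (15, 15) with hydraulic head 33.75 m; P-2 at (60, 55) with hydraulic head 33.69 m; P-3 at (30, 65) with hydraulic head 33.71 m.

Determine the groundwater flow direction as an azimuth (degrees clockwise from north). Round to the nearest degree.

057°

Taking P-1 as reference: P-2−P-1 = (45, 40, -0.06); P-3−P-1 = (15, 50, -0.04).
Determinant of the coordinate differences = 45·50 − 15·40 = 1650.
∂h/∂x = [(-0.06)·50 − (-0.04)·40] / 1650 = -0.0008485
∂h/∂y = [45·(-0.04) − 15·(-0.06)] / 1650 = -0.0005455
Flow direction (−∇h) has components (+0.0008485 E, +0.0005455 N).
Azimuth = atan2(E, N) = atan2(+0.0008485, +0.0005455) = 57.3° ≈ 057°.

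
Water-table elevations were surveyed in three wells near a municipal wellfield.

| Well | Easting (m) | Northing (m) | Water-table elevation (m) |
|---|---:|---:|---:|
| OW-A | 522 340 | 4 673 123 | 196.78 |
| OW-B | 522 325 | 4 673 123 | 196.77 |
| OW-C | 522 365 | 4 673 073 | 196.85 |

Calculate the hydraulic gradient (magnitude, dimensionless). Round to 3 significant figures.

0.00126

Differences from OW-A: to OW-B (Δx, Δy, Δh) = (-15, 0, -0.01); to OW-C = (25, -50, +0.07).
Solve a·Δx + b·Δy = Δh: det = (-15)·(-50) − 25·0 = 750.
∂h/∂x = [(-0.01)·(-50) − (+0.07)·0] / 750 = +0.0006667
∂h/∂y = [(-15)·(+0.07) − 25·(-0.01)] / 750 = -0.001067
|∇h| = √(0.0006667² + -0.001067²) = 0.001258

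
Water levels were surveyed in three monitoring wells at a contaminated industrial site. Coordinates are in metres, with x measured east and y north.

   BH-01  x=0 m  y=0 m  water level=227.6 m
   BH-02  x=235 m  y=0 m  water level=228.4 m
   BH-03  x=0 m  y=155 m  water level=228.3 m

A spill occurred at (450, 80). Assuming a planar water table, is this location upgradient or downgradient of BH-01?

∂h/∂x = (228.4 − 227.6) / (235 − 0) = +0.003404
∂h/∂y = (228.3 − 227.6) / (155 − 0) = +0.004516
Head at (450, 80) = 227.6 + (+0.003404)·(450) + (+0.004516)·(80) = 229.49 m.
That is higher than the 227.6 m at BH-01, so the point is upgradient.

upgradient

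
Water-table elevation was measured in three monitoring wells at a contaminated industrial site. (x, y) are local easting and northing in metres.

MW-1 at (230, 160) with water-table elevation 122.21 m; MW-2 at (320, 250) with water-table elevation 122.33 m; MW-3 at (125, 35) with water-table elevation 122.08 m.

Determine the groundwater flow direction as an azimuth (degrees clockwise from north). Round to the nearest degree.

Taking MW-1 as reference: MW-2−MW-1 = (90, 90, +0.12); MW-3−MW-1 = (-105, -125, -0.13).
Solve a·Δx + b·Δy = Δh: det = 90·(-125) − (-105)·90 = -1800.
∂h/∂x = [(+0.12)·(-125) − (-0.13)·90] / -1800 = +0.001833
∂h/∂y = [90·(-0.13) − (-105)·(+0.12)] / -1800 = -0.0005000
Flow direction (−∇h) has components (-0.001833 E, +0.0005000 N).
Azimuth = atan2(E, N) = atan2(-0.001833, +0.0005000) = 285.3° ≈ 285°.

285°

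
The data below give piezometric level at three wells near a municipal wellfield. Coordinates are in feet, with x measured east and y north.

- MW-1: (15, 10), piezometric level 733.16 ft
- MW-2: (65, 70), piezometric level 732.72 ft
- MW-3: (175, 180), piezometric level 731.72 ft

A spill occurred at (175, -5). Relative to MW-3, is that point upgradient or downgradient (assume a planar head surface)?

Differences from MW-1: to MW-2 (Δx, Δy, Δh) = (50, 60, -0.44); to MW-3 = (160, 170, -1.44).
Solve a·Δx + b·Δy = Δh: det = 50·170 − 160·60 = -1100.
∂h/∂x = [(-0.44)·170 − (-1.44)·60] / -1100 = -0.01055
∂h/∂y = [50·(-1.44) − 160·(-0.44)] / -1100 = +0.001455
Head at (175, -5) = 733.16 + (-0.01055)·(160) + (+0.001455)·(-15) = 731.45 ft.
That is lower than the 731.72 ft at MW-3, so the point is downgradient.

downgradient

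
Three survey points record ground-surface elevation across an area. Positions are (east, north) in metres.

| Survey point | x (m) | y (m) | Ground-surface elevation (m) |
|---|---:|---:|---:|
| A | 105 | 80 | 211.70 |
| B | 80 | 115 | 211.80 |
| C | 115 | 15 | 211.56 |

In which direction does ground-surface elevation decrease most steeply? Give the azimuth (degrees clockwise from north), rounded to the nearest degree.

147°

Three-point gradient (reference A): Δ to B = (-25, 35, +0.10), Δ to C = (10, -65, -0.14).
∂z/∂x = -0.001255, ∂z/∂y = +0.001961 (det = 1275).
Steepest decrease is along −∇f: components (+0.001255 E, -0.001961 N).
Azimuth = atan2(+0.001255, -0.001961) = 147.4° ≈ 147°.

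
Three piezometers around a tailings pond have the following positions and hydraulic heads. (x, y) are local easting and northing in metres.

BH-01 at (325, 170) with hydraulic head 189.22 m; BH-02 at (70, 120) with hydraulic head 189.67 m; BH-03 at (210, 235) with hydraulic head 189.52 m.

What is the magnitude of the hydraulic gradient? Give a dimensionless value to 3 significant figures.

0.00227

With h = a·x + b·y + c and BH-01 as origin, the differences give:
  (-255)·a + (-50)·b = +0.45
  (-115)·a + 65·b = +0.30
Eliminate b (×65 and ×(-50), subtract): -22325·a = 44.250 → a = ∂h/∂x = -0.001982
Back-substitute: b = ∂h/∂y = +0.001109.
|∇h| = √(-0.001982² + 0.001109²) = 0.002271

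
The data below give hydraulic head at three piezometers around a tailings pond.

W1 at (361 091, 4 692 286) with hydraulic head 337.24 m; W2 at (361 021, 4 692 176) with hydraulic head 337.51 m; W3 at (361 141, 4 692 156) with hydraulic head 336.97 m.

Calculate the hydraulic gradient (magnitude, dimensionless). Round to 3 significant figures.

0.00445

Three-point gradient (reference W1): Δ to W2 = (-70, -110, +0.27), Δ to W3 = (50, -130, -0.27).
∂h/∂x = -0.004438, ∂h/∂y = +0.0003699 (det = 14600).
|∇h| = √(-0.004438² + 0.0003699²) = 0.004453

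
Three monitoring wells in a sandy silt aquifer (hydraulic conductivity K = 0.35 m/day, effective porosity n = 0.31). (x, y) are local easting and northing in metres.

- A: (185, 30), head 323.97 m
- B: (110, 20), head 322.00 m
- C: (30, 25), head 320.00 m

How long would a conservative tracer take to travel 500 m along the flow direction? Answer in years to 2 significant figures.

46 years

Three-point gradient (reference A): Δ to B = (-75, -10, -1.97), Δ to C = (-155, -5, -3.97).
∂h/∂x = +0.02540, ∂h/∂y = +0.006468 (det = -1175).
|∇h| = √(0.02540² + 0.006468²) = 0.02621
Seepage velocity v = K·i/n = 0.35 × 0.02621 / 0.31 = 0.02959 m/day.
t = 500 / 0.02959 = 1.69e+04 days = 46.3 years.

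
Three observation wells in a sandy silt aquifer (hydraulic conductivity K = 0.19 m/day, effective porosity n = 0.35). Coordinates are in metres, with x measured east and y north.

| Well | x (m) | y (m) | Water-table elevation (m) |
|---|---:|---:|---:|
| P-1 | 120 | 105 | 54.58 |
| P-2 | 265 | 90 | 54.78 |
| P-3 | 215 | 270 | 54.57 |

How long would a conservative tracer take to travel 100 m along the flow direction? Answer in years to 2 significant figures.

Differences from P-1: to P-2 (Δx, Δy, Δh) = (145, -15, +0.20); to P-3 = (95, 165, -0.01).
Determinant of the coordinate differences = 145·165 − 95·(-15) = 25350.
∂h/∂x = [(+0.20)·165 − (-0.01)·(-15)] / 25350 = +0.001296
∂h/∂y = [145·(-0.01) − 95·(+0.20)] / 25350 = -0.0008067
|∇h| = √(0.001296² + -0.0008067²) = 0.001527
Seepage velocity v = K·i/n = 0.19 × 0.001527 / 0.35 = 0.0008289 m/day.
t = 100 / 0.0008289 = 1.206e+05 days = 330 years.

330 years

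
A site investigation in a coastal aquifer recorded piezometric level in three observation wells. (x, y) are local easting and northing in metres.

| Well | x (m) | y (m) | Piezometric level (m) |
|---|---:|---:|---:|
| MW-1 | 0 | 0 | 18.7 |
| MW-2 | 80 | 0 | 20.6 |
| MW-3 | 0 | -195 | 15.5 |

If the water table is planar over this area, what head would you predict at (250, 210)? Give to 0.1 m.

28.1 m

∂h/∂x = (20.6 − 18.7) / (80 − 0) = +0.02375
∂h/∂y = (15.5 − 18.7) / (-195 − 0) = +0.01641
h(250, 210) = 18.7 + (+0.02375)·(250) + (+0.01641)·(210) = 18.7 +5.938 +3.446 = 28.084 m.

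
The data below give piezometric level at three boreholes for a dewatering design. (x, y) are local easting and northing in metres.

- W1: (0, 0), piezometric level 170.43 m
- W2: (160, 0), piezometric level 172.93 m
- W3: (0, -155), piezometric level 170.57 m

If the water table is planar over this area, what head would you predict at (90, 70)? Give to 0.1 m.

∂h/∂x = (172.93 − 170.43) / (160 − 0) = +0.01562
∂h/∂y = (170.57 − 170.43) / (-155 − 0) = -0.0009032
h(90, 70) = 170.43 + (+0.01562)·(90) + (-0.0009032)·(70) = 170.43 +1.406 -0.063 = 171.773 m.

171.8 m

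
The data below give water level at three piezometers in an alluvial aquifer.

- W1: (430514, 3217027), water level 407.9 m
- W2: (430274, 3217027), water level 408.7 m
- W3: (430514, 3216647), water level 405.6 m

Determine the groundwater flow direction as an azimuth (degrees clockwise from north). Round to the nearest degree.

∂h/∂x = (408.7 − 407.9) / (430274 − 430514) = -0.003333
∂h/∂y = (405.6 − 407.9) / (3216647 − 3217027) = +0.006053
Flow direction (−∇h) has components (+0.003333 E, -0.006053 N).
Azimuth = atan2(E, N) = atan2(+0.003333, -0.006053) = 151.2° ≈ 151°.

151°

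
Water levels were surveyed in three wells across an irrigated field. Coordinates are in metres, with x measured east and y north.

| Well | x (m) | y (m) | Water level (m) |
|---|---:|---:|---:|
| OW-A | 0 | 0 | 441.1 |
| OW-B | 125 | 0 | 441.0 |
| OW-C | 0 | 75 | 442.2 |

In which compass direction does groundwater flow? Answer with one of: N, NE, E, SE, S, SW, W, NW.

∂h/∂x = (441.0 − 441.1) / (125 − 0) = -0.0008000
∂h/∂y = (442.2 − 441.1) / (75 − 0) = +0.01467
Flow = −∇h = (+0.0008000 east, -0.01467 north), which points south.

S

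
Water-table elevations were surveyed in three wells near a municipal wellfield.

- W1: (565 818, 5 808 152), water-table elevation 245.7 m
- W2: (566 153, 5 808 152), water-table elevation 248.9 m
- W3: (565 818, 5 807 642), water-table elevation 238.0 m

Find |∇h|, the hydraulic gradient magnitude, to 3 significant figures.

∂h/∂x = (248.9 − 245.7) / (566153 − 565818) = +0.009552
∂h/∂y = (238.0 − 245.7) / (5807642 − 5808152) = +0.01510
|∇h| = √(0.009552² + 0.01510²) = 0.01787

0.0179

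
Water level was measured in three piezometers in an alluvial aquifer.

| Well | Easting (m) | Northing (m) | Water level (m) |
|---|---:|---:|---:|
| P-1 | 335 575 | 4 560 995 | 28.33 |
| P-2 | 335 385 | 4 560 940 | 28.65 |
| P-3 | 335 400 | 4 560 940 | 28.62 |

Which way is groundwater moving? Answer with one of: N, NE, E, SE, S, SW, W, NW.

Differences from P-1: to P-2 (Δx, Δy, Δh) = (-190, -55, +0.32); to P-3 = (-175, -55, +0.29).
Solve a·Δx + b·Δy = Δh: det = (-190)·(-55) − (-175)·(-55) = 825.
∂h/∂x = [(+0.32)·(-55) − (+0.29)·(-55)] / 825 = -0.002000
∂h/∂y = [(-190)·(+0.29) − (-175)·(+0.32)] / 825 = +0.001091
Flow = −∇h = (+0.002000 east, -0.001091 north), which points southeast.

SE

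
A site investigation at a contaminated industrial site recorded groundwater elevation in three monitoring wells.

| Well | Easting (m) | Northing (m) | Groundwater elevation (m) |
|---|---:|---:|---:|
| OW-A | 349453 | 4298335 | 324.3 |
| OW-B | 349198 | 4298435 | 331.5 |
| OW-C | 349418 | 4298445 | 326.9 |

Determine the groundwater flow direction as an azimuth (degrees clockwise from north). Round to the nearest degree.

128°

Taking OW-A as reference: OW-B−OW-A = (-255, 100, +7.2); OW-C−OW-A = (-35, 110, +2.6).
Solve a·Δx + b·Δy = Δh: det = (-255)·110 − (-35)·100 = -24550.
∂h/∂x = [(+7.2)·110 − (+2.6)·100] / -24550 = -0.02167
∂h/∂y = [(-255)·(+2.6) − (-35)·(+7.2)] / -24550 = +0.01674
Flow direction (−∇h) has components (+0.02167 E, -0.01674 N).
Azimuth = atan2(E, N) = atan2(+0.02167, -0.01674) = 127.7° ≈ 128°.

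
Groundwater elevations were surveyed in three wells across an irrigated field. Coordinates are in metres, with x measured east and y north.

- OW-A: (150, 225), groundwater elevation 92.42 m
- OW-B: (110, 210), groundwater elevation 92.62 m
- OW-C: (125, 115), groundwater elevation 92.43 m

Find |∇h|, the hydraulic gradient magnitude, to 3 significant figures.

With h = a·x + b·y + c and OW-A as origin, the differences give:
  (-40)·a + (-15)·b = +0.20
  (-25)·a + (-110)·b = +0.01
Eliminate b (×(-110) and ×(-15), subtract): 4025·a = -21.850 → a = ∂h/∂x = -0.005429
Back-substitute: b = ∂h/∂y = +0.001143.
|∇h| = √(-0.005429² + 0.001143²) = 0.005548

0.00555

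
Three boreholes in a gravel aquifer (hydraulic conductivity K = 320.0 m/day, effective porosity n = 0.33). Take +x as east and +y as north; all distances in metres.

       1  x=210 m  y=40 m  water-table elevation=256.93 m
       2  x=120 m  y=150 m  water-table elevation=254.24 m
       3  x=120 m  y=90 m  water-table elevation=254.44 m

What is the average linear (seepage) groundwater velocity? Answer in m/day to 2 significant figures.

25 m/day

Three-point gradient (reference 1): Δ to 2 = (-90, 110, -2.69), Δ to 3 = (-90, 50, -2.49).
∂h/∂x = +0.02581, ∂h/∂y = -0.003333 (det = 5400).
|∇h| = √(0.02581² + -0.003333²) = 0.02602
Seepage velocity v = K·i/n = 320.0 × 0.02602 / 0.33 = 25.23 m/day.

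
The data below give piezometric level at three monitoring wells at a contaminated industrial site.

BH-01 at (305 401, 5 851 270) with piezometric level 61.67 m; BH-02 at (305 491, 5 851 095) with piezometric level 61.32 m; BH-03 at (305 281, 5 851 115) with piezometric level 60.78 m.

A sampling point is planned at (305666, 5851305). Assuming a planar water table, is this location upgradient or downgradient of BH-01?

upgradient

Differences from BH-01: to BH-02 (Δx, Δy, Δh) = (90, -175, -0.35); to BH-03 = (-120, -155, -0.89).
Solve a·Δx + b·Δy = Δh: det = 90·(-155) − (-120)·(-175) = -34950.
∂h/∂x = [(-0.35)·(-155) − (-0.89)·(-175)] / -34950 = +0.002904
∂h/∂y = [90·(-0.89) − (-120)·(-0.35)] / -34950 = +0.003494
Head at (305666, 5851305) = 61.67 + (+0.002904)·(265) + (+0.003494)·(35) = 62.56 m.
That is higher than the 61.67 m at BH-01, so the point is upgradient.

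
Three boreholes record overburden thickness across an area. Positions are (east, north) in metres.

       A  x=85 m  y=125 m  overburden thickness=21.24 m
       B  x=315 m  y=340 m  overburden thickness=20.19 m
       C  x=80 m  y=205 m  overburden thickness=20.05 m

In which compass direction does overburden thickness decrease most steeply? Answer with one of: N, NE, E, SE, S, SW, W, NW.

NW

Three-point gradient (reference A): Δ to B = (230, 215, -1.05), Δ to C = (-5, 80, -1.19).
∂d/∂x = +0.008824, ∂d/∂y = -0.01432 (det = 19475).
Steepest decrease is along −∇f = (-0.008824 E, +0.01432 N) → northwest.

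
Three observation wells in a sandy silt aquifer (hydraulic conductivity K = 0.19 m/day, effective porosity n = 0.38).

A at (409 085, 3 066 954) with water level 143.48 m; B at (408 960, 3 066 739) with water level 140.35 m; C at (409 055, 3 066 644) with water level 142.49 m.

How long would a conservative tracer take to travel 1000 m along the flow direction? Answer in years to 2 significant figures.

Taking A as reference: B−A = (-125, -215, -3.13); C−A = (-30, -310, -0.99).
Determinant of the coordinate differences = (-125)·(-310) − (-30)·(-215) = 32300.
∂h/∂x = [(-3.13)·(-310) − (-0.99)·(-215)] / 32300 = +0.02345
∂h/∂y = [(-125)·(-0.99) − (-30)·(-3.13)] / 32300 = +0.0009241
|∇h| = √(0.02345² + 0.0009241²) = 0.02347
Seepage velocity v = K·i/n = 0.19 × 0.02347 / 0.38 = 0.01174 m/day.
t = 1000 / 0.01174 = 8.518e+04 days = 233 years.

230 years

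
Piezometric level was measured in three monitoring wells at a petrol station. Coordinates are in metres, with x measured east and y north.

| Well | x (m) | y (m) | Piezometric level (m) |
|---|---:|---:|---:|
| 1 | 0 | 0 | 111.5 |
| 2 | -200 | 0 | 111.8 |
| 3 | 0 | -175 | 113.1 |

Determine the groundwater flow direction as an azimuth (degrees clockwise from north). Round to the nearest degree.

∂h/∂x = (111.8 − 111.5) / (-200 − 0) = -0.001500
∂h/∂y = (113.1 − 111.5) / (-175 − 0) = -0.009143
Flow direction (−∇h) has components (+0.001500 E, +0.009143 N).
Azimuth = atan2(E, N) = atan2(+0.001500, +0.009143) = 9.3° ≈ 009°.

009°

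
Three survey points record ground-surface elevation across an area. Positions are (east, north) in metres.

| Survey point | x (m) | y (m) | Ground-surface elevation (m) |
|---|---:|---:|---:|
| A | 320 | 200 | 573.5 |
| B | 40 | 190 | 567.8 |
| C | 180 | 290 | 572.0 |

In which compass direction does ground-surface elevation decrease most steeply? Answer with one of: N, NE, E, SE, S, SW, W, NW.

SW

With z = a·x + b·y + c and A as origin, the differences give:
  (-280)·a + (-10)·b = -5.7
  (-140)·a + 90·b = -1.5
Eliminate b (×90 and ×(-10), subtract): -26600·a = -528.00 → a = ∂z/∂x = +0.01985
Back-substitute: b = ∂z/∂y = +0.01421.
Steepest decrease is along −∇f = (-0.01985 E, -0.01421 N) → southwest.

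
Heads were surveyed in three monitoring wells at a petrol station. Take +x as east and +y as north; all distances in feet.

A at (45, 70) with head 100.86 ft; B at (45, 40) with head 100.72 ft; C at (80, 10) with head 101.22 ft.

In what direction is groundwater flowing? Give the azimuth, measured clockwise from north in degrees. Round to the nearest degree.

256°

Differences from A: to B (Δx, Δy, Δh) = (0, -30, -0.14); to C = (35, -60, +0.36).
Determinant of the coordinate differences = 0·(-60) − 35·(-30) = 1050.
∂h/∂x = [(-0.14)·(-60) − (+0.36)·(-30)] / 1050 = +0.01829
∂h/∂y = [0·(+0.36) − 35·(-0.14)] / 1050 = +0.004667
Flow direction (−∇h) has components (-0.01829 E, -0.004667 N).
Azimuth = atan2(E, N) = atan2(-0.01829, -0.004667) = 255.7° ≈ 256°.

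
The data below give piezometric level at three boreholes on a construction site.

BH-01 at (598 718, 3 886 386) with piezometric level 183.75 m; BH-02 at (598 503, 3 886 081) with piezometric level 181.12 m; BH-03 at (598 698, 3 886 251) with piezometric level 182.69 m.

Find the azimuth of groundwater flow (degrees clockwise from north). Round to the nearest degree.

190°

Taking BH-01 as reference: BH-02−BH-01 = (-215, -305, -2.63); BH-03−BH-01 = (-20, -135, -1.06).
Determinant of the coordinate differences = (-215)·(-135) − (-20)·(-305) = 22925.
∂h/∂x = [(-2.63)·(-135) − (-1.06)·(-305)] / 22925 = +0.001385
∂h/∂y = [(-215)·(-1.06) − (-20)·(-2.63)] / 22925 = +0.007647
Flow direction (−∇h) has components (-0.001385 E, -0.007647 N).
Azimuth = atan2(E, N) = atan2(-0.001385, -0.007647) = 190.3° ≈ 190°.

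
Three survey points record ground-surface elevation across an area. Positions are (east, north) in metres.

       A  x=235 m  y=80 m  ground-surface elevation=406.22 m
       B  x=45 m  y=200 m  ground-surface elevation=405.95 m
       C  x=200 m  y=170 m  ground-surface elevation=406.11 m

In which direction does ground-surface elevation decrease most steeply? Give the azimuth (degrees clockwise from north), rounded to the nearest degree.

Three-point gradient (reference A): Δ to B = (-190, 120, -0.27), Δ to C = (-35, 90, -0.11).
∂z/∂x = +0.0008605, ∂z/∂y = -0.0008876 (det = -12900).
Steepest decrease is along −∇f: components (-0.0008605 E, +0.0008876 N).
Azimuth = atan2(-0.0008605, +0.0008876) = 315.9° ≈ 316°.

316°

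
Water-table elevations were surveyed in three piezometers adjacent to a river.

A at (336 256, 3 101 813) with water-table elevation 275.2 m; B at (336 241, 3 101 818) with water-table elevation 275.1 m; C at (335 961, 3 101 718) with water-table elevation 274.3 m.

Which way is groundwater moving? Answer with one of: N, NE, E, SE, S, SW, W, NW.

NW

Three-point gradient (reference A): Δ to B = (-15, 5, -0.1), Δ to C = (-295, -95, -0.9).
∂h/∂x = +0.004828, ∂h/∂y = -0.005517 (det = 2900).
Flow = −∇h = (-0.004828 east, +0.005517 north), which points northwest.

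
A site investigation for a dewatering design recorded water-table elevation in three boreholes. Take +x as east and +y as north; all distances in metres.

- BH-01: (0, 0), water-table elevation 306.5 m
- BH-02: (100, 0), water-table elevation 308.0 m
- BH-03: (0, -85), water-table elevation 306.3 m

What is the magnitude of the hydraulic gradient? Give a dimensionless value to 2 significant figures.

∂h/∂x = (308.0 − 306.5) / (100 − 0) = +0.01500
∂h/∂y = (306.3 − 306.5) / (-85 − 0) = +0.002353
|∇h| = √(0.01500² + 0.002353²) = 0.01518

0.015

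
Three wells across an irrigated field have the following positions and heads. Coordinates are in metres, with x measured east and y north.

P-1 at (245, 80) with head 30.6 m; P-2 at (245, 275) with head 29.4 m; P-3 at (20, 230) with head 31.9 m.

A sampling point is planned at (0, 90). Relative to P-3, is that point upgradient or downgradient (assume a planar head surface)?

Taking P-1 as reference: P-2−P-1 = (0, 195, -1.2); P-3−P-1 = (-225, 150, +1.3).
Determinant of the coordinate differences = 0·150 − (-225)·195 = 43875.
∂h/∂x = [(-1.2)·150 − (+1.3)·195] / 43875 = -0.009880
∂h/∂y = [0·(+1.3) − (-225)·(-1.2)] / 43875 = -0.006154
Head at (0, 90) = 30.6 + (-0.009880)·(-245) + (-0.006154)·(10) = 32.96 m.
That is higher than the 31.9 m at P-3, so the point is upgradient.

upgradient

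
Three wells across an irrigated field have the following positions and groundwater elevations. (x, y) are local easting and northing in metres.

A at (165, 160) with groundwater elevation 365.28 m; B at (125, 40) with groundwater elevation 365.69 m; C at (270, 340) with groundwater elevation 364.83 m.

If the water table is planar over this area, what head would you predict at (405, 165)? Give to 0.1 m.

366.1 m

Differences from A: to B (Δx, Δy, Δh) = (-40, -120, +0.41); to C = (105, 180, -0.45).
Solve a·Δx + b·Δy = Δh: det = (-40)·180 − 105·(-120) = 5400.
∂h/∂x = [(+0.41)·180 − (-0.45)·(-120)] / 5400 = +0.003667
∂h/∂y = [(-40)·(-0.45) − 105·(+0.41)] / 5400 = -0.004639
h(405, 165) = 365.28 + (+0.003667)·(240) + (-0.004639)·(5) = 365.28 +0.880 -0.023 = 366.137 m.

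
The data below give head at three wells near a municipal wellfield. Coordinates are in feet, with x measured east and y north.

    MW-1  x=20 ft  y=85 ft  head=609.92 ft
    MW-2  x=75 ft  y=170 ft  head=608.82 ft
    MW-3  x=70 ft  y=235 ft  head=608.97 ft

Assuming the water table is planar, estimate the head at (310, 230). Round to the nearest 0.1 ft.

603.9 ft

Three-point gradient (reference MW-1): Δ to MW-2 = (55, 85, -1.10), Δ to MW-3 = (50, 150, -0.95).
∂h/∂x = -0.02106, ∂h/∂y = +0.0006875 (det = 4000).
h(310, 230) = 609.92 + (-0.02106)·(290) + (+0.0006875)·(145) = 609.92 -6.108 +0.100 = 603.912 ft.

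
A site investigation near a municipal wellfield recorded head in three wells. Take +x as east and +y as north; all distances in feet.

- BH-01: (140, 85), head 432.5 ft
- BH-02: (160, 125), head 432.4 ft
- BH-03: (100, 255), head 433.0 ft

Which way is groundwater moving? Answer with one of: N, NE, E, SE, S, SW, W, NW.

E

Differences from BH-01: to BH-02 (Δx, Δy, Δh) = (20, 40, -0.1); to BH-03 = (-40, 170, +0.5).
Solve a·Δx + b·Δy = Δh: det = 20·170 − (-40)·40 = 5000.
∂h/∂x = [(-0.1)·170 − (+0.5)·40] / 5000 = -0.007400
∂h/∂y = [20·(+0.5) − (-40)·(-0.1)] / 5000 = +0.001200
Flow = −∇h = (+0.007400 east, -0.001200 north), which points east.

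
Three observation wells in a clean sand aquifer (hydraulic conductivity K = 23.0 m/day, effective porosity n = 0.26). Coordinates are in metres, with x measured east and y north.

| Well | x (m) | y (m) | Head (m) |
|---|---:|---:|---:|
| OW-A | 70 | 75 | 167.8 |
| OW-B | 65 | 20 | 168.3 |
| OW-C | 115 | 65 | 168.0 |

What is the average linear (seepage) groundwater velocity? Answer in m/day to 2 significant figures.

Differences from OW-A: to OW-B (Δx, Δy, Δh) = (-5, -55, +0.5); to OW-C = (45, -10, +0.2).
Solve a·Δx + b·Δy = Δh: det = (-5)·(-10) − 45·(-55) = 2525.
∂h/∂x = [(+0.5)·(-10) − (+0.2)·(-55)] / 2525 = +0.002376
∂h/∂y = [(-5)·(+0.2) − 45·(+0.5)] / 2525 = -0.009307
|∇h| = √(0.002376² + -0.009307²) = 0.009605
Seepage velocity v = K·i/n = 23.0 × 0.009605 / 0.26 = 0.8497 m/day.

0.85 m/day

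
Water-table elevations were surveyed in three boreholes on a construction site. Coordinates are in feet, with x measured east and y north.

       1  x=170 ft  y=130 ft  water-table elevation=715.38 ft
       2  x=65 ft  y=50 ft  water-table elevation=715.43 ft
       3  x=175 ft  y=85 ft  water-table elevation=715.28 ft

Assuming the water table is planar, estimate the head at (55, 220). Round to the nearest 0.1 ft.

Taking 1 as reference: 2−1 = (-105, -80, +0.05); 3−1 = (5, -45, -0.10).
Solve a·Δx + b·Δy = Δh: det = (-105)·(-45) − 5·(-80) = 5125.
∂h/∂x = [(+0.05)·(-45) − (-0.10)·(-80)] / 5125 = -0.002000
∂h/∂y = [(-105)·(-0.10) − 5·(+0.05)] / 5125 = +0.002000
h(55, 220) = 715.38 + (-0.002000)·(-115) + (+0.002000)·(90) = 715.38 +0.230 +0.180 = 715.790 ft.

715.8 ft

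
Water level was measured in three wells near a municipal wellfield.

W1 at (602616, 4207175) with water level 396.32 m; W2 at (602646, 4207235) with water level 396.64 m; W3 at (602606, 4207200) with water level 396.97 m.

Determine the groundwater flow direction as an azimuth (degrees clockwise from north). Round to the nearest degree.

126°

Three-point gradient (reference W1): Δ to W2 = (30, 60, +0.32), Δ to W3 = (-10, 25, +0.65).
∂h/∂x = -0.02296, ∂h/∂y = +0.01681 (det = 1350).
Flow direction (−∇h) has components (+0.02296 E, -0.01681 N).
Azimuth = atan2(E, N) = atan2(+0.02296, -0.01681) = 126.2° ≈ 126°.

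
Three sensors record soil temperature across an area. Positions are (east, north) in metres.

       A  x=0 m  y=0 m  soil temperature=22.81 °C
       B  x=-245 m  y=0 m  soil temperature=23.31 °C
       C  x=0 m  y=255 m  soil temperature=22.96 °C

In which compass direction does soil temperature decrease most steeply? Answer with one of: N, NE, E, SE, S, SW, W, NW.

E

∂T/∂x = (23.31 − 22.81) / (-245 − 0) = -0.002041
∂T/∂y = (22.96 − 22.81) / (255 − 0) = +0.0005882
Steepest decrease is along −∇f = (+0.002041 E, -0.0005882 N) → east.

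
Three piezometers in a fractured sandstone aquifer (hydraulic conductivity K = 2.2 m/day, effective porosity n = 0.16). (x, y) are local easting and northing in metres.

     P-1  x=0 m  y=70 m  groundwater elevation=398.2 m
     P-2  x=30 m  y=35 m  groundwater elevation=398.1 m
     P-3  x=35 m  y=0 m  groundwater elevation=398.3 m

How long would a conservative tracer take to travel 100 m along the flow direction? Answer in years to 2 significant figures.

1.4 years

Differences from P-1: to P-2 (Δx, Δy, Δh) = (30, -35, -0.1); to P-3 = (35, -70, +0.1).
Solve a·Δx + b·Δy = Δh: det = 30·(-70) − 35·(-35) = -875.
∂h/∂x = [(-0.1)·(-70) − (+0.1)·(-35)] / -875 = -0.01200
∂h/∂y = [30·(+0.1) − 35·(-0.1)] / -875 = -0.007429
|∇h| = √(-0.01200² + -0.007429²) = 0.01411
Seepage velocity v = K·i/n = 2.2 × 0.01411 / 0.16 = 0.194 m/day.
t = 100 / 0.194 = 515.5 days = 1.41 years.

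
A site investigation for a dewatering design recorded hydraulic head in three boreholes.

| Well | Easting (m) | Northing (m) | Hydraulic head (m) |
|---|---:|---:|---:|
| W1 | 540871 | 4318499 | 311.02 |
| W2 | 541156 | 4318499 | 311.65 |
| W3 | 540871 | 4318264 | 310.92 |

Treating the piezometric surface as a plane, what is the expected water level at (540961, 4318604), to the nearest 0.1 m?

311.3 m

∂h/∂x = (311.65 − 311.02) / (541156 − 540871) = +0.002211
∂h/∂y = (310.92 − 311.02) / (4318264 − 4318499) = +0.0004255
h(540961, 4318604) = 311.02 + (+0.002211)·(90) + (+0.0004255)·(105) = 311.02 +0.199 +0.045 = 311.264 m.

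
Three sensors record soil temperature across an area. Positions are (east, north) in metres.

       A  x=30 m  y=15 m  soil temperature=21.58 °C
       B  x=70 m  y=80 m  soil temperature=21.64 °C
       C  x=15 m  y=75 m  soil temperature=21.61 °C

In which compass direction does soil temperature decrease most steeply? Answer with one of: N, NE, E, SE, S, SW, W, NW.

Three-point gradient (reference A): Δ to B = (40, 65, +0.06), Δ to C = (-15, 60, +0.03).
∂T/∂x = +0.0004889, ∂T/∂y = +0.0006222 (det = 3375).
Steepest decrease is along −∇f = (-0.0004889 E, -0.0006222 N) → southwest.

SW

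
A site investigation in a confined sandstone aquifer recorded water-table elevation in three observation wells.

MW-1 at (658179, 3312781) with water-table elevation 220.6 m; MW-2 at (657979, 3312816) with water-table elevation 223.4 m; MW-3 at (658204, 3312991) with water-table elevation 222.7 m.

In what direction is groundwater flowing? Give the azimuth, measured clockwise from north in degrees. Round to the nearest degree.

Three-point gradient (reference MW-1): Δ to MW-2 = (-200, 35, +2.8), Δ to MW-3 = (25, 210, +2.1).
∂h/∂x = -0.01200, ∂h/∂y = +0.01143 (det = -42875).
Flow direction (−∇h) has components (+0.01200 E, -0.01143 N).
Azimuth = atan2(E, N) = atan2(+0.01200, -0.01143) = 133.6° ≈ 134°.

134°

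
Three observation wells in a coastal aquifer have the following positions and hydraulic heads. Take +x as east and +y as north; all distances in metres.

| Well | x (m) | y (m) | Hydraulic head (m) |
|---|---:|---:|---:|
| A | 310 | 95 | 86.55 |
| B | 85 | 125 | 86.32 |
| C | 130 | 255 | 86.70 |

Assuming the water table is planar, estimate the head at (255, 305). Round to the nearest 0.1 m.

87.0 m

With h = a·x + b·y + c and A as origin, the differences give:
  (-225)·a + 30·b = -0.23
  (-180)·a + 160·b = +0.15
Eliminate b (×160 and ×30, subtract): -30600·a = -41.300 → a = ∂h/∂x = +0.001350
Back-substitute: b = ∂h/∂y = +0.002456.
h(255, 305) = 86.55 + (+0.001350)·(-55) + (+0.002456)·(210) = 86.55 -0.074 +0.516 = 86.992 m.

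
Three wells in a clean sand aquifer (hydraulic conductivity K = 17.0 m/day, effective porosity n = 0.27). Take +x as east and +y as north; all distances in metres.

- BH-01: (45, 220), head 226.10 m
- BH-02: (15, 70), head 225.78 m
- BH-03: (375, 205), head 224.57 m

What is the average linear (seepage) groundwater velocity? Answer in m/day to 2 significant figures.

0.34 m/day

Taking BH-01 as reference: BH-02−BH-01 = (-30, -150, -0.32); BH-03−BH-01 = (330, -15, -1.53).
Solve a·Δx + b·Δy = Δh: det = (-30)·(-15) − 330·(-150) = 49950.
∂h/∂x = [(-0.32)·(-15) − (-1.53)·(-150)] / 49950 = -0.004498
∂h/∂y = [(-30)·(-1.53) − 330·(-0.32)] / 49950 = +0.003033
|∇h| = √(-0.004498² + 0.003033²) = 0.005425
Seepage velocity v = K·i/n = 17.0 × 0.005425 / 0.27 = 0.3416 m/day.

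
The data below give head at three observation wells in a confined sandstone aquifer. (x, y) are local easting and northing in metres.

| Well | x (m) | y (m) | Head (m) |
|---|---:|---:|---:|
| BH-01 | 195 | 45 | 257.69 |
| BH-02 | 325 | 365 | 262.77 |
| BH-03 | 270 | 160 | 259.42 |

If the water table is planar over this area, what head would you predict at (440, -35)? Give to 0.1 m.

Taking BH-01 as reference: BH-02−BH-01 = (130, 320, +5.08); BH-03−BH-01 = (75, 115, +1.73).
Solve a·Δx + b·Δy = Δh: det = 130·115 − 75·320 = -9050.
∂h/∂x = [(+5.08)·115 − (+1.73)·320] / -9050 = -0.003381
∂h/∂y = [130·(+1.73) − 75·(+5.08)] / -9050 = +0.01725
h(440, -35) = 257.69 + (-0.003381)·(245) + (+0.01725)·(-80) = 257.69 -0.828 -1.380 = 255.482 m.

255.5 m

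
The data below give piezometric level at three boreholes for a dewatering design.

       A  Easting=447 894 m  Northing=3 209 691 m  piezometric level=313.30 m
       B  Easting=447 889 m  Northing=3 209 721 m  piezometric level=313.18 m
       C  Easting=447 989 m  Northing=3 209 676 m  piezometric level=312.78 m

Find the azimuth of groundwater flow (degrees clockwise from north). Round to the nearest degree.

With h = a·x + b·y + c and A as origin, the differences give:
  (-5)·a + 30·b = -0.12
  95·a + (-15)·b = -0.52
Eliminate b (×(-15) and ×30, subtract): -2775·a = 17.400 → a = ∂h/∂x = -0.006270
Back-substitute: b = ∂h/∂y = -0.005045.
Flow direction (−∇h) has components (+0.006270 E, +0.005045 N).
Azimuth = atan2(E, N) = atan2(+0.006270, +0.005045) = 51.2° ≈ 051°.

051°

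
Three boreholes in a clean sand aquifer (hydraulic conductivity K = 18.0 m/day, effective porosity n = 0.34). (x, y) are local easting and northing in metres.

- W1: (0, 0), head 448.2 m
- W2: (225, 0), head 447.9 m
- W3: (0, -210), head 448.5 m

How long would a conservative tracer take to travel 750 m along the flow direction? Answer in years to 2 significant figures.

∂h/∂x = (447.9 − 448.2) / (225 − 0) = -0.001333
∂h/∂y = (448.5 − 448.2) / (-210 − 0) = -0.001429
|∇h| = √(-0.001333² + -0.001429²) = 0.001954
Seepage velocity v = K·i/n = 18.0 × 0.001954 / 0.34 = 0.1034 m/day.
t = 750 / 0.1034 = 7253 days = 19.9 years.

20 years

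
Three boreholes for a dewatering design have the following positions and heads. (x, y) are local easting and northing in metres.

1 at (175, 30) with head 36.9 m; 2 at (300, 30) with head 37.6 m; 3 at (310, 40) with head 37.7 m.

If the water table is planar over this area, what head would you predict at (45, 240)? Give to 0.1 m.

Taking 1 as reference: 2−1 = (125, 0, +0.7); 3−1 = (135, 10, +0.8).
Solve a·Δx + b·Δy = Δh: det = 125·10 − 135·0 = 1250.
∂h/∂x = [(+0.7)·10 − (+0.8)·0] / 1250 = +0.005600
∂h/∂y = [125·(+0.8) − 135·(+0.7)] / 1250 = +0.004400
h(45, 240) = 36.9 + (+0.005600)·(-130) + (+0.004400)·(210) = 36.9 -0.728 +0.924 = 37.096 m.

37.1 m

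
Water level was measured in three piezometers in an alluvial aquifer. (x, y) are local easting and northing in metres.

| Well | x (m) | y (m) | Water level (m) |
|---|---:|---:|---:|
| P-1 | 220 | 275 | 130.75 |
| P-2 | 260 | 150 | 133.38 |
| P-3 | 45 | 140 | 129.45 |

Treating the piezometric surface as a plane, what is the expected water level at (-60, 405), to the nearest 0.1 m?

123.5 m

Three-point gradient (reference P-1): Δ to P-2 = (40, -125, +2.63), Δ to P-3 = (-175, -135, -1.30).
∂h/∂x = +0.01898, ∂h/∂y = -0.01497 (det = -27275).
h(-60, 405) = 130.75 + (+0.01898)·(-280) + (-0.01497)·(130) = 130.75 -5.313 -1.946 = 123.491 m.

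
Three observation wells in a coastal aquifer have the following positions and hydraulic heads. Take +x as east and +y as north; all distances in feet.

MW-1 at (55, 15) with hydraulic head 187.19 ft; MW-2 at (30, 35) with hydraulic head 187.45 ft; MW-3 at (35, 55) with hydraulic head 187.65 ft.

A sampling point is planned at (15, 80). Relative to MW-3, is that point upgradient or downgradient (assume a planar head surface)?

With h = a·x + b·y + c and MW-1 as origin, the differences give:
  (-25)·a + 20·b = +0.26
  (-20)·a + 40·b = +0.46
Eliminate b (×40 and ×20, subtract): -600·a = 1.200 → a = ∂h/∂x = -0.002000
Back-substitute: b = ∂h/∂y = +0.01050.
Head at (15, 80) = 187.19 + (-0.002000)·(-40) + (+0.01050)·(65) = 187.95 ft.
That is higher than the 187.65 ft at MW-3, so the point is upgradient.

upgradient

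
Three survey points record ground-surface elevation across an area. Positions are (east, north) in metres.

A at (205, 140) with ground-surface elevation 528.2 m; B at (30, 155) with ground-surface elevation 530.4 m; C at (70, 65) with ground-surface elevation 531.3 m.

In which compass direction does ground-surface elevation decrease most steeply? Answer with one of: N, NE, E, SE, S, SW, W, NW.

Differences from A: to B (Δx, Δy, Δh) = (-175, 15, +2.2); to C = (-135, -75, +3.1).
Determinant of the coordinate differences = (-175)·(-75) − (-135)·15 = 15150.
∂z/∂x = [(+2.2)·(-75) − (+3.1)·15] / 15150 = -0.01396
∂z/∂y = [(-175)·(+3.1) − (-135)·(+2.2)] / 15150 = -0.01620
Steepest decrease is along −∇f = (+0.01396 E, +0.01620 N) → northeast.

NE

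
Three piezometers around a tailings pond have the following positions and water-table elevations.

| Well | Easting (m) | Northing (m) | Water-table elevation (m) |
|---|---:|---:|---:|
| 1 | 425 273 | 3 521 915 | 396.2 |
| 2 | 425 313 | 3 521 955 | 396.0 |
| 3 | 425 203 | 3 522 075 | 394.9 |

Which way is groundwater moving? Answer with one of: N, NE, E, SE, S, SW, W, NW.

Differences from 1: to 2 (Δx, Δy, Δh) = (40, 40, -0.2); to 3 = (-70, 160, -1.3).
Determinant of the coordinate differences = 40·160 − (-70)·40 = 9200.
∂h/∂x = [(-0.2)·160 − (-1.3)·40] / 9200 = +0.002174
∂h/∂y = [40·(-1.3) − (-70)·(-0.2)] / 9200 = -0.007174
Flow = −∇h = (-0.002174 east, +0.007174 north), which points north.

N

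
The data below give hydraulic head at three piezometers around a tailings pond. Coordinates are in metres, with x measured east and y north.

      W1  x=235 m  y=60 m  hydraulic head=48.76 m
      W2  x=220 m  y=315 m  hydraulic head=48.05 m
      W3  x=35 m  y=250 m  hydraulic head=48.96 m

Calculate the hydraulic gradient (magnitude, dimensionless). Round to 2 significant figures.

0.0049

Three-point gradient (reference W1): Δ to W2 = (-15, 255, -0.71), Δ to W3 = (-200, 190, +0.20).
∂h/∂x = -0.003861, ∂h/∂y = -0.003011 (det = 48150).
|∇h| = √(-0.003861² + -0.003011²) = 0.004896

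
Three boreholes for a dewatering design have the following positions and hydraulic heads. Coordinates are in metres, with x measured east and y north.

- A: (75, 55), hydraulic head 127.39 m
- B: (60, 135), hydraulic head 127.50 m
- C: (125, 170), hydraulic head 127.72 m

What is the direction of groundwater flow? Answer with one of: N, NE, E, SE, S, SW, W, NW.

Differences from A: to B (Δx, Δy, Δh) = (-15, 80, +0.11); to C = (50, 115, +0.33).
Solve a·Δx + b·Δy = Δh: det = (-15)·115 − 50·80 = -5725.
∂h/∂x = [(+0.11)·115 − (+0.33)·80] / -5725 = +0.002402
∂h/∂y = [(-15)·(+0.33) − 50·(+0.11)] / -5725 = +0.001825
Flow = −∇h = (-0.002402 east, -0.001825 north), which points southwest.

SW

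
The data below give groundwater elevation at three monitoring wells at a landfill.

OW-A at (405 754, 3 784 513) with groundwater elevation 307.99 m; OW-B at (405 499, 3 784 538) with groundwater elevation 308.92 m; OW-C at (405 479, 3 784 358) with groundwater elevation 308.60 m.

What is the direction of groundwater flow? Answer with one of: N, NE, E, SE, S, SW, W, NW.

SE

Taking OW-A as reference: OW-B−OW-A = (-255, 25, +0.93); OW-C−OW-A = (-275, -155, +0.61).
Solve a·Δx + b·Δy = Δh: det = (-255)·(-155) − (-275)·25 = 46400.
∂h/∂x = [(+0.93)·(-155) − (+0.61)·25] / 46400 = -0.003435
∂h/∂y = [(-255)·(+0.61) − (-275)·(+0.93)] / 46400 = +0.002159
Flow = −∇h = (+0.003435 east, -0.002159 north), which points southeast.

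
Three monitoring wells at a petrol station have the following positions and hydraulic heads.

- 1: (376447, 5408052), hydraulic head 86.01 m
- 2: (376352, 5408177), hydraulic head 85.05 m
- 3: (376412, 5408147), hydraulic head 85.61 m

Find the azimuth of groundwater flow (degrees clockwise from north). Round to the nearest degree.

276°

With h = a·x + b·y + c and 1 as origin, the differences give:
  (-95)·a + 125·b = -0.96
  (-35)·a + 95·b = -0.40
Eliminate b (×95 and ×125, subtract): -4650·a = -41.200 → a = ∂h/∂x = +0.008860
Back-substitute: b = ∂h/∂y = -0.0009462.
Flow direction (−∇h) has components (-0.008860 E, +0.0009462 N).
Azimuth = atan2(E, N) = atan2(-0.008860, +0.0009462) = 276.1° ≈ 276°.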